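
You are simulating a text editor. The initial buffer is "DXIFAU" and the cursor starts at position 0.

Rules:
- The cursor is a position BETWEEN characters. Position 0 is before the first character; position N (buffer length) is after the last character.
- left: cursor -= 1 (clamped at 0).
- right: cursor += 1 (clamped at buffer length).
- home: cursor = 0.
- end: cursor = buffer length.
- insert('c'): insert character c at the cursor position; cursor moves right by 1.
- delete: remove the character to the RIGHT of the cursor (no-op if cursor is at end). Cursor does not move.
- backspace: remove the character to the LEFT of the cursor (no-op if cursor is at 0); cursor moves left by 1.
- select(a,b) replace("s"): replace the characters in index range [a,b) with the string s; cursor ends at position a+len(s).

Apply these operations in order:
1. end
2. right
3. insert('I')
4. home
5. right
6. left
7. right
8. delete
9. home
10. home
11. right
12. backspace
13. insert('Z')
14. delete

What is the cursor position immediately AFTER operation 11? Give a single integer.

Answer: 1

Derivation:
After op 1 (end): buf='DXIFAU' cursor=6
After op 2 (right): buf='DXIFAU' cursor=6
After op 3 (insert('I')): buf='DXIFAUI' cursor=7
After op 4 (home): buf='DXIFAUI' cursor=0
After op 5 (right): buf='DXIFAUI' cursor=1
After op 6 (left): buf='DXIFAUI' cursor=0
After op 7 (right): buf='DXIFAUI' cursor=1
After op 8 (delete): buf='DIFAUI' cursor=1
After op 9 (home): buf='DIFAUI' cursor=0
After op 10 (home): buf='DIFAUI' cursor=0
After op 11 (right): buf='DIFAUI' cursor=1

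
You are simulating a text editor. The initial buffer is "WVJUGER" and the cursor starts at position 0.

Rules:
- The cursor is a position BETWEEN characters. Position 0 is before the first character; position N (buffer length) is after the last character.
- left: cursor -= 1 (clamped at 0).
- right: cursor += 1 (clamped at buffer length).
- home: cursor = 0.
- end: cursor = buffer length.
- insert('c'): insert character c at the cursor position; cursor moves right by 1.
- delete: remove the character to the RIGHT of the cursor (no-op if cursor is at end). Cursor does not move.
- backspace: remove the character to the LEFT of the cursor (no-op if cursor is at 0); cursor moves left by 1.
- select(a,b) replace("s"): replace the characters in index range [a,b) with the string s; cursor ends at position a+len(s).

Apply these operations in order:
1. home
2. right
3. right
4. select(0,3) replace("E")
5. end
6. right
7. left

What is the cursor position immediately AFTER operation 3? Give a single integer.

Answer: 2

Derivation:
After op 1 (home): buf='WVJUGER' cursor=0
After op 2 (right): buf='WVJUGER' cursor=1
After op 3 (right): buf='WVJUGER' cursor=2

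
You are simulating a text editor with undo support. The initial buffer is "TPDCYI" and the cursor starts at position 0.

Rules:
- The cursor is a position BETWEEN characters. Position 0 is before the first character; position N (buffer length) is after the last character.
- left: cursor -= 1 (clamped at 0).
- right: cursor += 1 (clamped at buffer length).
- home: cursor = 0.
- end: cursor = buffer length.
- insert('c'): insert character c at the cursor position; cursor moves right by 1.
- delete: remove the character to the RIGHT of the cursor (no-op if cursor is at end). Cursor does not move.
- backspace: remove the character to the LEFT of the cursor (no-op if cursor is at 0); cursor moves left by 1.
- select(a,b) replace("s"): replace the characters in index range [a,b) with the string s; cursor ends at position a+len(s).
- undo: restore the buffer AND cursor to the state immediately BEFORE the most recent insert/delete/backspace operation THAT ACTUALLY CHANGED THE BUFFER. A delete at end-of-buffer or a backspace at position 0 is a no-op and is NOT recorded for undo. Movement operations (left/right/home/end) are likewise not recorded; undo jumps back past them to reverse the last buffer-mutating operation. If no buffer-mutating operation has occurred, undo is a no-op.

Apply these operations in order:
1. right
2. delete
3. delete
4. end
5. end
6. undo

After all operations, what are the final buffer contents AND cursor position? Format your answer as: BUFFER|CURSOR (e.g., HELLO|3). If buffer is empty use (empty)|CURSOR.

Answer: TDCYI|1

Derivation:
After op 1 (right): buf='TPDCYI' cursor=1
After op 2 (delete): buf='TDCYI' cursor=1
After op 3 (delete): buf='TCYI' cursor=1
After op 4 (end): buf='TCYI' cursor=4
After op 5 (end): buf='TCYI' cursor=4
After op 6 (undo): buf='TDCYI' cursor=1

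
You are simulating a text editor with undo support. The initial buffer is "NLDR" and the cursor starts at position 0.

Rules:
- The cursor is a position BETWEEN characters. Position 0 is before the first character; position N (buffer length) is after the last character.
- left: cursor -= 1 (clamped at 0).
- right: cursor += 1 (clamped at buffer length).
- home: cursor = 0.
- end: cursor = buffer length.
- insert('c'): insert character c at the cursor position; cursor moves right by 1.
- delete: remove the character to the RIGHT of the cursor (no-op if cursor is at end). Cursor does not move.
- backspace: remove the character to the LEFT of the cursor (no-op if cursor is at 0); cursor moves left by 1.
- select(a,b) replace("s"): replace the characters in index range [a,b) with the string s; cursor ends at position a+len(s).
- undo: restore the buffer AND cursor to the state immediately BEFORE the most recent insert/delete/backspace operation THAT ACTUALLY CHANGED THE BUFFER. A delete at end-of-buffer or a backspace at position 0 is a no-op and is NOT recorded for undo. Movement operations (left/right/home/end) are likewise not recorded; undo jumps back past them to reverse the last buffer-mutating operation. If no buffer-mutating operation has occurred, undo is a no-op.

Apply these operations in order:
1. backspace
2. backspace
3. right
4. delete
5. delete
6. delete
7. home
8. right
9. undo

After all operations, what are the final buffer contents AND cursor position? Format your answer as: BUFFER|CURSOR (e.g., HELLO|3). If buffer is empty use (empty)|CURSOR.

Answer: NR|1

Derivation:
After op 1 (backspace): buf='NLDR' cursor=0
After op 2 (backspace): buf='NLDR' cursor=0
After op 3 (right): buf='NLDR' cursor=1
After op 4 (delete): buf='NDR' cursor=1
After op 5 (delete): buf='NR' cursor=1
After op 6 (delete): buf='N' cursor=1
After op 7 (home): buf='N' cursor=0
After op 8 (right): buf='N' cursor=1
After op 9 (undo): buf='NR' cursor=1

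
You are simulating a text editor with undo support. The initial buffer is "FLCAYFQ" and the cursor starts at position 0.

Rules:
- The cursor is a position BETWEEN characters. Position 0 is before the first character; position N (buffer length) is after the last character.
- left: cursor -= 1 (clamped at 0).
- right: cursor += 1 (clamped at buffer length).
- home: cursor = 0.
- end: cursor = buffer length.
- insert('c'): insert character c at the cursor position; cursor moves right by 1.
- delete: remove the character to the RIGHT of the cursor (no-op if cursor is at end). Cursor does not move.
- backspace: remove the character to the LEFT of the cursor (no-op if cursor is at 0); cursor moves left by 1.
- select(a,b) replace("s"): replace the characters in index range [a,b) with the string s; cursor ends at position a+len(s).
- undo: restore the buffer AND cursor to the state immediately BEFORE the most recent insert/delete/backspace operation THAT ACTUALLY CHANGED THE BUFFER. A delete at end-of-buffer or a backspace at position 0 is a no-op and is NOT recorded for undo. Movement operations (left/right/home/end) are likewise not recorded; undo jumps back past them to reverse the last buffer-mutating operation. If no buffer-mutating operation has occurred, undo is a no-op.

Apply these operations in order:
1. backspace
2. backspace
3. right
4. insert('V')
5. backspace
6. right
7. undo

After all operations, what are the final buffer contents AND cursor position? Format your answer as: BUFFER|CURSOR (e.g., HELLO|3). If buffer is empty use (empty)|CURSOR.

After op 1 (backspace): buf='FLCAYFQ' cursor=0
After op 2 (backspace): buf='FLCAYFQ' cursor=0
After op 3 (right): buf='FLCAYFQ' cursor=1
After op 4 (insert('V')): buf='FVLCAYFQ' cursor=2
After op 5 (backspace): buf='FLCAYFQ' cursor=1
After op 6 (right): buf='FLCAYFQ' cursor=2
After op 7 (undo): buf='FVLCAYFQ' cursor=2

Answer: FVLCAYFQ|2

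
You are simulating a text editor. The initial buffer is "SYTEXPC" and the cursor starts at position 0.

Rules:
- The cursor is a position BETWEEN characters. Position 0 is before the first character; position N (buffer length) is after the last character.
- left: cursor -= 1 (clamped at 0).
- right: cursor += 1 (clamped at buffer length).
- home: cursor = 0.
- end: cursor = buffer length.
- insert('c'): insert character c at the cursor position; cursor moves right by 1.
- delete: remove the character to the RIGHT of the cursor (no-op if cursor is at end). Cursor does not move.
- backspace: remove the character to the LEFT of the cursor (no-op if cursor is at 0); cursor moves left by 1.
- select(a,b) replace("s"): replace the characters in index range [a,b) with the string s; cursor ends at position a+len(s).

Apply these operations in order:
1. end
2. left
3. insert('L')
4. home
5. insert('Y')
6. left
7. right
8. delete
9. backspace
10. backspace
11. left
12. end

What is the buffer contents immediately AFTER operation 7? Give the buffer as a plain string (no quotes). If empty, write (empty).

After op 1 (end): buf='SYTEXPC' cursor=7
After op 2 (left): buf='SYTEXPC' cursor=6
After op 3 (insert('L')): buf='SYTEXPLC' cursor=7
After op 4 (home): buf='SYTEXPLC' cursor=0
After op 5 (insert('Y')): buf='YSYTEXPLC' cursor=1
After op 6 (left): buf='YSYTEXPLC' cursor=0
After op 7 (right): buf='YSYTEXPLC' cursor=1

Answer: YSYTEXPLC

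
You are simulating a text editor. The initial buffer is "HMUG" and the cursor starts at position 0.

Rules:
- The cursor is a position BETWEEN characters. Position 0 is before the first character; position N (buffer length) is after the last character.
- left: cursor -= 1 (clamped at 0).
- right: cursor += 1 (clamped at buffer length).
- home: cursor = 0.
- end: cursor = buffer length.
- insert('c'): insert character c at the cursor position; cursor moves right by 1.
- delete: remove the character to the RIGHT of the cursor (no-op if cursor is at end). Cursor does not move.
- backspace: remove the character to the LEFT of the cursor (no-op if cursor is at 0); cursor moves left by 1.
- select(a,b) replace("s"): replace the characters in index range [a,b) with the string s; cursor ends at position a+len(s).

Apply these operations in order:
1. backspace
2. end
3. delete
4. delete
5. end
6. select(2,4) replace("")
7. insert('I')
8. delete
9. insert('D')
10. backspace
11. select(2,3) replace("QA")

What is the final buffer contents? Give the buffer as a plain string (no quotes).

Answer: HMQA

Derivation:
After op 1 (backspace): buf='HMUG' cursor=0
After op 2 (end): buf='HMUG' cursor=4
After op 3 (delete): buf='HMUG' cursor=4
After op 4 (delete): buf='HMUG' cursor=4
After op 5 (end): buf='HMUG' cursor=4
After op 6 (select(2,4) replace("")): buf='HM' cursor=2
After op 7 (insert('I')): buf='HMI' cursor=3
After op 8 (delete): buf='HMI' cursor=3
After op 9 (insert('D')): buf='HMID' cursor=4
After op 10 (backspace): buf='HMI' cursor=3
After op 11 (select(2,3) replace("QA")): buf='HMQA' cursor=4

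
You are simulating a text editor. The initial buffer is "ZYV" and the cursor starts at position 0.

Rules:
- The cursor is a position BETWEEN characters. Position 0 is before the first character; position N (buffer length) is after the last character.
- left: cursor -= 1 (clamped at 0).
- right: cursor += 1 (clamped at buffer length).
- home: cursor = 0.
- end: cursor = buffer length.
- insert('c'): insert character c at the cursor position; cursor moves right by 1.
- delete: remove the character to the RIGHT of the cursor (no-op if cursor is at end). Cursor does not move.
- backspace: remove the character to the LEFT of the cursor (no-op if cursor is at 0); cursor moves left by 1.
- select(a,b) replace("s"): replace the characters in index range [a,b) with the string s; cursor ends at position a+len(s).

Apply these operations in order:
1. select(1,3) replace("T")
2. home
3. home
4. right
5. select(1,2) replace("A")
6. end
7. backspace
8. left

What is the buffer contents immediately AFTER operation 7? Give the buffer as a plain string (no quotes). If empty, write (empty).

Answer: Z

Derivation:
After op 1 (select(1,3) replace("T")): buf='ZT' cursor=2
After op 2 (home): buf='ZT' cursor=0
After op 3 (home): buf='ZT' cursor=0
After op 4 (right): buf='ZT' cursor=1
After op 5 (select(1,2) replace("A")): buf='ZA' cursor=2
After op 6 (end): buf='ZA' cursor=2
After op 7 (backspace): buf='Z' cursor=1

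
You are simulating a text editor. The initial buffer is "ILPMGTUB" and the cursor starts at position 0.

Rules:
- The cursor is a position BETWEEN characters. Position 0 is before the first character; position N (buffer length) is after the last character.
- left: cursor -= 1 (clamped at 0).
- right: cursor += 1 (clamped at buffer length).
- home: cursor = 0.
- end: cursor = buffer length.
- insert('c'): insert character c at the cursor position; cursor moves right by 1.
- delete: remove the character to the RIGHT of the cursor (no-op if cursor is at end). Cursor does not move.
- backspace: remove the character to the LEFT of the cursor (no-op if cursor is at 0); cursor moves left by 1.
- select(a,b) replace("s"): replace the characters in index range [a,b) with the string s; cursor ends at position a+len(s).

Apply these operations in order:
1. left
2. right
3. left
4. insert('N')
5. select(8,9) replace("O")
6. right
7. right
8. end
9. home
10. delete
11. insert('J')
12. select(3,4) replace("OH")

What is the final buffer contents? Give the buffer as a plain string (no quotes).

Answer: JILOHMGTUO

Derivation:
After op 1 (left): buf='ILPMGTUB' cursor=0
After op 2 (right): buf='ILPMGTUB' cursor=1
After op 3 (left): buf='ILPMGTUB' cursor=0
After op 4 (insert('N')): buf='NILPMGTUB' cursor=1
After op 5 (select(8,9) replace("O")): buf='NILPMGTUO' cursor=9
After op 6 (right): buf='NILPMGTUO' cursor=9
After op 7 (right): buf='NILPMGTUO' cursor=9
After op 8 (end): buf='NILPMGTUO' cursor=9
After op 9 (home): buf='NILPMGTUO' cursor=0
After op 10 (delete): buf='ILPMGTUO' cursor=0
After op 11 (insert('J')): buf='JILPMGTUO' cursor=1
After op 12 (select(3,4) replace("OH")): buf='JILOHMGTUO' cursor=5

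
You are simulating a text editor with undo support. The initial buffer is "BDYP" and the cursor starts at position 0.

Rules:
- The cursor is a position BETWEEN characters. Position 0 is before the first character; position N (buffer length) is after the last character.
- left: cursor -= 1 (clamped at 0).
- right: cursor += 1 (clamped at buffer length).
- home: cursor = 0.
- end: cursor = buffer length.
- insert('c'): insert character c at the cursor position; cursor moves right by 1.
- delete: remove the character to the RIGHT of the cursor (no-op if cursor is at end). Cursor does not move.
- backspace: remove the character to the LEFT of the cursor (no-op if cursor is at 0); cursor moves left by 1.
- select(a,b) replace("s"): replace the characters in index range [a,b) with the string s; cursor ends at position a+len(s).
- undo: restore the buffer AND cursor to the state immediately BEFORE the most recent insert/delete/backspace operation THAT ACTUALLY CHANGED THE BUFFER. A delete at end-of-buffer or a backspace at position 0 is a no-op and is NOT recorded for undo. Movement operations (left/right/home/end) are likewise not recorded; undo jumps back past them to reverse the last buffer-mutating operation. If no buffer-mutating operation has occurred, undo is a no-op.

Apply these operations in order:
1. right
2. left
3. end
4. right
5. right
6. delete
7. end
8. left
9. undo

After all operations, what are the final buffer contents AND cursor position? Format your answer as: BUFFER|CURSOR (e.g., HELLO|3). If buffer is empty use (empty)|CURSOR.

After op 1 (right): buf='BDYP' cursor=1
After op 2 (left): buf='BDYP' cursor=0
After op 3 (end): buf='BDYP' cursor=4
After op 4 (right): buf='BDYP' cursor=4
After op 5 (right): buf='BDYP' cursor=4
After op 6 (delete): buf='BDYP' cursor=4
After op 7 (end): buf='BDYP' cursor=4
After op 8 (left): buf='BDYP' cursor=3
After op 9 (undo): buf='BDYP' cursor=3

Answer: BDYP|3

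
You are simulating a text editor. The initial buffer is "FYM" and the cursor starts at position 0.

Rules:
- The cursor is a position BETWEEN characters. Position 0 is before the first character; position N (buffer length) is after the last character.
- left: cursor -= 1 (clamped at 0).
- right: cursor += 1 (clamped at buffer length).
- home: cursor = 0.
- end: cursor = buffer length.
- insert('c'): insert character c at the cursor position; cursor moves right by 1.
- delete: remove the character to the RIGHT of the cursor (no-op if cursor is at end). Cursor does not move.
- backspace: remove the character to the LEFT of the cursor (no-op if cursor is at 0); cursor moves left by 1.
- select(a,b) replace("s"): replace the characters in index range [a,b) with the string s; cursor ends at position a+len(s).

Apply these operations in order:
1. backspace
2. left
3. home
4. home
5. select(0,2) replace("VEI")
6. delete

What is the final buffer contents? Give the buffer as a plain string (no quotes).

After op 1 (backspace): buf='FYM' cursor=0
After op 2 (left): buf='FYM' cursor=0
After op 3 (home): buf='FYM' cursor=0
After op 4 (home): buf='FYM' cursor=0
After op 5 (select(0,2) replace("VEI")): buf='VEIM' cursor=3
After op 6 (delete): buf='VEI' cursor=3

Answer: VEI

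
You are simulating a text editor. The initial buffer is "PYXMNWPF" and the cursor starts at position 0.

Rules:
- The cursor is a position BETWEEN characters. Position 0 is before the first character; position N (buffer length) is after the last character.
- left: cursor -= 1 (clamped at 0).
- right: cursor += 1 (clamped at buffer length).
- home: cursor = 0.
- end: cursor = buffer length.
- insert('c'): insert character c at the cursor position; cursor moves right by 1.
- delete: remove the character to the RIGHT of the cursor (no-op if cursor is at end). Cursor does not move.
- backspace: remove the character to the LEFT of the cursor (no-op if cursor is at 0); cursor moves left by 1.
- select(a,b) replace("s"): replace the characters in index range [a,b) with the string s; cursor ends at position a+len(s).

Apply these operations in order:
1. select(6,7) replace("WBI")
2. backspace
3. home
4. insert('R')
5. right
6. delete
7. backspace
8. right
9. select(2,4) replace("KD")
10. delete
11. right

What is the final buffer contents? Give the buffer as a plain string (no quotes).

After op 1 (select(6,7) replace("WBI")): buf='PYXMNWWBIF' cursor=9
After op 2 (backspace): buf='PYXMNWWBF' cursor=8
After op 3 (home): buf='PYXMNWWBF' cursor=0
After op 4 (insert('R')): buf='RPYXMNWWBF' cursor=1
After op 5 (right): buf='RPYXMNWWBF' cursor=2
After op 6 (delete): buf='RPXMNWWBF' cursor=2
After op 7 (backspace): buf='RXMNWWBF' cursor=1
After op 8 (right): buf='RXMNWWBF' cursor=2
After op 9 (select(2,4) replace("KD")): buf='RXKDWWBF' cursor=4
After op 10 (delete): buf='RXKDWBF' cursor=4
After op 11 (right): buf='RXKDWBF' cursor=5

Answer: RXKDWBF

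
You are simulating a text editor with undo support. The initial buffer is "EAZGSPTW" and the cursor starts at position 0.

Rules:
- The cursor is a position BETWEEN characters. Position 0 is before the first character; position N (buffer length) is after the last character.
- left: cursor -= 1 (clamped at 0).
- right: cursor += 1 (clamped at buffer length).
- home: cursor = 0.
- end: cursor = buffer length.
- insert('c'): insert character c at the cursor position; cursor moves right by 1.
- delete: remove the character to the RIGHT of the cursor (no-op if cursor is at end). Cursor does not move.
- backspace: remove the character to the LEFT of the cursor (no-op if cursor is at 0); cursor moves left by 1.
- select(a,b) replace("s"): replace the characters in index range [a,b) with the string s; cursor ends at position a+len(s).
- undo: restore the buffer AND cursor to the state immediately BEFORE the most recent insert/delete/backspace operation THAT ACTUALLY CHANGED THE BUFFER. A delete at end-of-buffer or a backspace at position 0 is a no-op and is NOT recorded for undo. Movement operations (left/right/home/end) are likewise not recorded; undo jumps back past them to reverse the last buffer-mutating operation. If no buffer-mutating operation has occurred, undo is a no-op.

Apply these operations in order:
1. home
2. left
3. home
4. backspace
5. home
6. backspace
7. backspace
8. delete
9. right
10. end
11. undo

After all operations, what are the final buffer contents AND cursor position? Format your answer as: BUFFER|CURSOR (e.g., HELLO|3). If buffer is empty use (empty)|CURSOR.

Answer: EAZGSPTW|0

Derivation:
After op 1 (home): buf='EAZGSPTW' cursor=0
After op 2 (left): buf='EAZGSPTW' cursor=0
After op 3 (home): buf='EAZGSPTW' cursor=0
After op 4 (backspace): buf='EAZGSPTW' cursor=0
After op 5 (home): buf='EAZGSPTW' cursor=0
After op 6 (backspace): buf='EAZGSPTW' cursor=0
After op 7 (backspace): buf='EAZGSPTW' cursor=0
After op 8 (delete): buf='AZGSPTW' cursor=0
After op 9 (right): buf='AZGSPTW' cursor=1
After op 10 (end): buf='AZGSPTW' cursor=7
After op 11 (undo): buf='EAZGSPTW' cursor=0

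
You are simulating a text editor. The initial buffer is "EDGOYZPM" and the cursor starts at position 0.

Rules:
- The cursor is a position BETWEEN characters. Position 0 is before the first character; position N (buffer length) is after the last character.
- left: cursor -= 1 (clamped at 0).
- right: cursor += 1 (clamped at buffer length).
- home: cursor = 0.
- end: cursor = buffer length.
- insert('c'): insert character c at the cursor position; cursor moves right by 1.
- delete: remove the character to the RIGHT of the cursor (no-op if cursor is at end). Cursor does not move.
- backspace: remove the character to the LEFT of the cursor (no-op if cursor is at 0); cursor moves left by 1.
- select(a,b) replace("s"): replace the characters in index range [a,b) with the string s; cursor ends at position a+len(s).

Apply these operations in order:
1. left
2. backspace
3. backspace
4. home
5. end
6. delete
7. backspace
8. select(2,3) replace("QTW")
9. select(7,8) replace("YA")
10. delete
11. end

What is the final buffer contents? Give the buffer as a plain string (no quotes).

After op 1 (left): buf='EDGOYZPM' cursor=0
After op 2 (backspace): buf='EDGOYZPM' cursor=0
After op 3 (backspace): buf='EDGOYZPM' cursor=0
After op 4 (home): buf='EDGOYZPM' cursor=0
After op 5 (end): buf='EDGOYZPM' cursor=8
After op 6 (delete): buf='EDGOYZPM' cursor=8
After op 7 (backspace): buf='EDGOYZP' cursor=7
After op 8 (select(2,3) replace("QTW")): buf='EDQTWOYZP' cursor=5
After op 9 (select(7,8) replace("YA")): buf='EDQTWOYYAP' cursor=9
After op 10 (delete): buf='EDQTWOYYA' cursor=9
After op 11 (end): buf='EDQTWOYYA' cursor=9

Answer: EDQTWOYYA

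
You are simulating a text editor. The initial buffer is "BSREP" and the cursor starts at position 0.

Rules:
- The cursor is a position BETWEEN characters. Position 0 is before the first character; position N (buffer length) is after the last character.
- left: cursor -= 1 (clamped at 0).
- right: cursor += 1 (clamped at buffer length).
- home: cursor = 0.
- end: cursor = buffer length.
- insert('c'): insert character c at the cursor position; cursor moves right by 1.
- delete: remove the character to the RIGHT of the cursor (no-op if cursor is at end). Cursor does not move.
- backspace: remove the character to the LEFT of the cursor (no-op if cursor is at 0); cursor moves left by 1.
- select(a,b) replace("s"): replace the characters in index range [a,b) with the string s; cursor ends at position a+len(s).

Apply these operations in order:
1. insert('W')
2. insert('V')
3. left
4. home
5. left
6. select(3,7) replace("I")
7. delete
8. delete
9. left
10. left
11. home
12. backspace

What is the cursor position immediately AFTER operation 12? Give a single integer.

After op 1 (insert('W')): buf='WBSREP' cursor=1
After op 2 (insert('V')): buf='WVBSREP' cursor=2
After op 3 (left): buf='WVBSREP' cursor=1
After op 4 (home): buf='WVBSREP' cursor=0
After op 5 (left): buf='WVBSREP' cursor=0
After op 6 (select(3,7) replace("I")): buf='WVBI' cursor=4
After op 7 (delete): buf='WVBI' cursor=4
After op 8 (delete): buf='WVBI' cursor=4
After op 9 (left): buf='WVBI' cursor=3
After op 10 (left): buf='WVBI' cursor=2
After op 11 (home): buf='WVBI' cursor=0
After op 12 (backspace): buf='WVBI' cursor=0

Answer: 0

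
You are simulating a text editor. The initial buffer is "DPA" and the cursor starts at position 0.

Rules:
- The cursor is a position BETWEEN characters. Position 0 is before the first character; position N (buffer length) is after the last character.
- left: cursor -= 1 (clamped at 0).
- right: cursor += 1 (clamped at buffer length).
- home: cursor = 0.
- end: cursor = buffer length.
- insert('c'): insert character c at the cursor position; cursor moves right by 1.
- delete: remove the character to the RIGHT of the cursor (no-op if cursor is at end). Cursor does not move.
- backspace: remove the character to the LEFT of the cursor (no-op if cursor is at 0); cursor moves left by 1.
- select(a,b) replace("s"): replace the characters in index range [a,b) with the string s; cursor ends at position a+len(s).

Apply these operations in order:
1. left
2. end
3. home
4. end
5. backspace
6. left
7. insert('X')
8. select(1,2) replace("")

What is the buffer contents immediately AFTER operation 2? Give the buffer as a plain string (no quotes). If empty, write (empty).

Answer: DPA

Derivation:
After op 1 (left): buf='DPA' cursor=0
After op 2 (end): buf='DPA' cursor=3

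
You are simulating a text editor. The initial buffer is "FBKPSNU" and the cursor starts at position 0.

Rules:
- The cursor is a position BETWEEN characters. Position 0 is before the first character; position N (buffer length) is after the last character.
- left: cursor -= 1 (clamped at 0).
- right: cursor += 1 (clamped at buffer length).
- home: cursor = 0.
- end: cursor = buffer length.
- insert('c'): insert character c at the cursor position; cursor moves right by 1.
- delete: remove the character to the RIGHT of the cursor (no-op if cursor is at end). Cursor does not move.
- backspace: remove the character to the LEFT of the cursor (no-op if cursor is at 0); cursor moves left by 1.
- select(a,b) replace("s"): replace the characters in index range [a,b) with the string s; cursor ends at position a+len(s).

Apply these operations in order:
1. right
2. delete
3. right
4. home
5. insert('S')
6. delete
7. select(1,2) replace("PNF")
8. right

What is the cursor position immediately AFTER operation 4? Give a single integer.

Answer: 0

Derivation:
After op 1 (right): buf='FBKPSNU' cursor=1
After op 2 (delete): buf='FKPSNU' cursor=1
After op 3 (right): buf='FKPSNU' cursor=2
After op 4 (home): buf='FKPSNU' cursor=0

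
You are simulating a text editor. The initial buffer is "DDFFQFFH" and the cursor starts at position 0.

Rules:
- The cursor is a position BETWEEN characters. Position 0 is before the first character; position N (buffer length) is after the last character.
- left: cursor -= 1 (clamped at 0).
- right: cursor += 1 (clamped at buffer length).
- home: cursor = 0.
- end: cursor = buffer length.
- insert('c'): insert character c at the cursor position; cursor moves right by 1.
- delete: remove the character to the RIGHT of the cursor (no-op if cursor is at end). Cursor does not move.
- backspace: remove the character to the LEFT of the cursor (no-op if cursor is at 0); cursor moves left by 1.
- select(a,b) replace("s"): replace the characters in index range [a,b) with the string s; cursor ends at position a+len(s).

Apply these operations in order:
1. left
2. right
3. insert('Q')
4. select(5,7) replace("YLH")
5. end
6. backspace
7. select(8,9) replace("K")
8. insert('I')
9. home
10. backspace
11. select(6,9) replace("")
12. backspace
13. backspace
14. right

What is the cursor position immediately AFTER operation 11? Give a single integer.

After op 1 (left): buf='DDFFQFFH' cursor=0
After op 2 (right): buf='DDFFQFFH' cursor=1
After op 3 (insert('Q')): buf='DQDFFQFFH' cursor=2
After op 4 (select(5,7) replace("YLH")): buf='DQDFFYLHFH' cursor=8
After op 5 (end): buf='DQDFFYLHFH' cursor=10
After op 6 (backspace): buf='DQDFFYLHF' cursor=9
After op 7 (select(8,9) replace("K")): buf='DQDFFYLHK' cursor=9
After op 8 (insert('I')): buf='DQDFFYLHKI' cursor=10
After op 9 (home): buf='DQDFFYLHKI' cursor=0
After op 10 (backspace): buf='DQDFFYLHKI' cursor=0
After op 11 (select(6,9) replace("")): buf='DQDFFYI' cursor=6

Answer: 6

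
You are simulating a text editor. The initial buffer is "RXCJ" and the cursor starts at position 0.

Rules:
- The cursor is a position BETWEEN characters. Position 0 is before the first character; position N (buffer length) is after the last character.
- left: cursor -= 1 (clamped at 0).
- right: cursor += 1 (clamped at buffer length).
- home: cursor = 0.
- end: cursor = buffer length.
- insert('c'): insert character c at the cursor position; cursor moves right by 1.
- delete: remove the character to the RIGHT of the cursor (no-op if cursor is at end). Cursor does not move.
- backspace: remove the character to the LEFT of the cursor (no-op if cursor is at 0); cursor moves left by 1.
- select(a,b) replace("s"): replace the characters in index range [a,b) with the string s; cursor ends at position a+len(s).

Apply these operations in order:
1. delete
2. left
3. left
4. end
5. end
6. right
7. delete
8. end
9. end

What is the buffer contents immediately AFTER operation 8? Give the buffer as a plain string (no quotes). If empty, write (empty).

Answer: XCJ

Derivation:
After op 1 (delete): buf='XCJ' cursor=0
After op 2 (left): buf='XCJ' cursor=0
After op 3 (left): buf='XCJ' cursor=0
After op 4 (end): buf='XCJ' cursor=3
After op 5 (end): buf='XCJ' cursor=3
After op 6 (right): buf='XCJ' cursor=3
After op 7 (delete): buf='XCJ' cursor=3
After op 8 (end): buf='XCJ' cursor=3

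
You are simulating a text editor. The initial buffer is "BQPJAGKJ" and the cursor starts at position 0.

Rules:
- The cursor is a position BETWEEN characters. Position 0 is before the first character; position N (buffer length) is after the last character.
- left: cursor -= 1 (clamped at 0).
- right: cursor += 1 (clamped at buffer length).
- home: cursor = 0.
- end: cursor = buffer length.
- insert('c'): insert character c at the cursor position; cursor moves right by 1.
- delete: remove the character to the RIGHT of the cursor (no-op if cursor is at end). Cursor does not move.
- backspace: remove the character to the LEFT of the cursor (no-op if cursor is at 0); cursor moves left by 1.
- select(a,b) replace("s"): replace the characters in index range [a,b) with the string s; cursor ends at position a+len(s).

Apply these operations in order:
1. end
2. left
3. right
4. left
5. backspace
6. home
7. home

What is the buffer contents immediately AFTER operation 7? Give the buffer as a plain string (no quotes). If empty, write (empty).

Answer: BQPJAGJ

Derivation:
After op 1 (end): buf='BQPJAGKJ' cursor=8
After op 2 (left): buf='BQPJAGKJ' cursor=7
After op 3 (right): buf='BQPJAGKJ' cursor=8
After op 4 (left): buf='BQPJAGKJ' cursor=7
After op 5 (backspace): buf='BQPJAGJ' cursor=6
After op 6 (home): buf='BQPJAGJ' cursor=0
After op 7 (home): buf='BQPJAGJ' cursor=0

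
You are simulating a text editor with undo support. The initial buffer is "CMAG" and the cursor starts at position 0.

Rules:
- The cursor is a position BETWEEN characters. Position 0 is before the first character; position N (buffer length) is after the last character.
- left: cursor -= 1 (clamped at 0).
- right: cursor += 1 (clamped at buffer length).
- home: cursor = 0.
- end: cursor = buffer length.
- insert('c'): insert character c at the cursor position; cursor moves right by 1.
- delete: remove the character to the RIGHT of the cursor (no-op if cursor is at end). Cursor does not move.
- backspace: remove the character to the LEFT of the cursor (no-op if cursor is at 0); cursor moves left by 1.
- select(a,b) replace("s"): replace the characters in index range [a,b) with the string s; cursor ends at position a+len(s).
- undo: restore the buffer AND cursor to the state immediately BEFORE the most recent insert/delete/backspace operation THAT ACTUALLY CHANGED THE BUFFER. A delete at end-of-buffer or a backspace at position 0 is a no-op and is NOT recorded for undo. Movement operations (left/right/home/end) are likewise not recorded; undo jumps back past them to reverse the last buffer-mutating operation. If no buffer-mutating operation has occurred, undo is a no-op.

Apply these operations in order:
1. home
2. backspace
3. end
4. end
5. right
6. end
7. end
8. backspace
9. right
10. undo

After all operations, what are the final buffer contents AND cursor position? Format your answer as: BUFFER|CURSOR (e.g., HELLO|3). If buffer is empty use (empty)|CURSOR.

Answer: CMAG|4

Derivation:
After op 1 (home): buf='CMAG' cursor=0
After op 2 (backspace): buf='CMAG' cursor=0
After op 3 (end): buf='CMAG' cursor=4
After op 4 (end): buf='CMAG' cursor=4
After op 5 (right): buf='CMAG' cursor=4
After op 6 (end): buf='CMAG' cursor=4
After op 7 (end): buf='CMAG' cursor=4
After op 8 (backspace): buf='CMA' cursor=3
After op 9 (right): buf='CMA' cursor=3
After op 10 (undo): buf='CMAG' cursor=4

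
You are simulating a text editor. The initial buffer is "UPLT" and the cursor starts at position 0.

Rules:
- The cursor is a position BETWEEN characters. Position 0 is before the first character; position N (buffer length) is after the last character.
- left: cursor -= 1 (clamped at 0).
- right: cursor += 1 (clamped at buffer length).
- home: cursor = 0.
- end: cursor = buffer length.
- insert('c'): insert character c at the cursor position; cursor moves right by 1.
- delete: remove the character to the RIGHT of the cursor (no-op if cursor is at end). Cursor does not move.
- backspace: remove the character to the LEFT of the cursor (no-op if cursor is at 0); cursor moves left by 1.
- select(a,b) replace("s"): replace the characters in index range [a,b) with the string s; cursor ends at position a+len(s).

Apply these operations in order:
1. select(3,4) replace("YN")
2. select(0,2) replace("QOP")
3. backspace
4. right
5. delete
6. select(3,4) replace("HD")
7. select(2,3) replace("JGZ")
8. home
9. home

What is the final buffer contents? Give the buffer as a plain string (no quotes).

After op 1 (select(3,4) replace("YN")): buf='UPLYN' cursor=5
After op 2 (select(0,2) replace("QOP")): buf='QOPLYN' cursor=3
After op 3 (backspace): buf='QOLYN' cursor=2
After op 4 (right): buf='QOLYN' cursor=3
After op 5 (delete): buf='QOLN' cursor=3
After op 6 (select(3,4) replace("HD")): buf='QOLHD' cursor=5
After op 7 (select(2,3) replace("JGZ")): buf='QOJGZHD' cursor=5
After op 8 (home): buf='QOJGZHD' cursor=0
After op 9 (home): buf='QOJGZHD' cursor=0

Answer: QOJGZHD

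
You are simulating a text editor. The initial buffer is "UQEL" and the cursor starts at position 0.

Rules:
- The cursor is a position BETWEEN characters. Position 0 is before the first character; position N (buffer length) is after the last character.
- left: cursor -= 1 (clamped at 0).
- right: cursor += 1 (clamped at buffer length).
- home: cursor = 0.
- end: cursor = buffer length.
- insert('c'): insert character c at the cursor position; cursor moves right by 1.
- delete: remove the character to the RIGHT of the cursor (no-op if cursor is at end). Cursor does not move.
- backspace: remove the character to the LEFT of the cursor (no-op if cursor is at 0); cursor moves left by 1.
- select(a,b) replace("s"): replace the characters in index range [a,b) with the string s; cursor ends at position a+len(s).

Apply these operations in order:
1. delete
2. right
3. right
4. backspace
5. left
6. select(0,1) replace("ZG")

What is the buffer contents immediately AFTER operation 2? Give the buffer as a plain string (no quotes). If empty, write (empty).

Answer: QEL

Derivation:
After op 1 (delete): buf='QEL' cursor=0
After op 2 (right): buf='QEL' cursor=1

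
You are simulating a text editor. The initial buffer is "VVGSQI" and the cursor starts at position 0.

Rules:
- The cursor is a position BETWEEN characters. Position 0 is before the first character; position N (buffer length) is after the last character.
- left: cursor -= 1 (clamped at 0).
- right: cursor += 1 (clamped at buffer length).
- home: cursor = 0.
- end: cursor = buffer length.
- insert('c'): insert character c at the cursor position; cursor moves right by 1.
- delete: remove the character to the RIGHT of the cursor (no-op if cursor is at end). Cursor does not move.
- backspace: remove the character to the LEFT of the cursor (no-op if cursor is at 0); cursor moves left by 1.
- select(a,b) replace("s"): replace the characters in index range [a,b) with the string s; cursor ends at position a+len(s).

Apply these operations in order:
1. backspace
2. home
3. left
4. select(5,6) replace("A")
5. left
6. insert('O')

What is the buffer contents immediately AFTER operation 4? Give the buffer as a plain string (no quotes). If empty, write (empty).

After op 1 (backspace): buf='VVGSQI' cursor=0
After op 2 (home): buf='VVGSQI' cursor=0
After op 3 (left): buf='VVGSQI' cursor=0
After op 4 (select(5,6) replace("A")): buf='VVGSQA' cursor=6

Answer: VVGSQA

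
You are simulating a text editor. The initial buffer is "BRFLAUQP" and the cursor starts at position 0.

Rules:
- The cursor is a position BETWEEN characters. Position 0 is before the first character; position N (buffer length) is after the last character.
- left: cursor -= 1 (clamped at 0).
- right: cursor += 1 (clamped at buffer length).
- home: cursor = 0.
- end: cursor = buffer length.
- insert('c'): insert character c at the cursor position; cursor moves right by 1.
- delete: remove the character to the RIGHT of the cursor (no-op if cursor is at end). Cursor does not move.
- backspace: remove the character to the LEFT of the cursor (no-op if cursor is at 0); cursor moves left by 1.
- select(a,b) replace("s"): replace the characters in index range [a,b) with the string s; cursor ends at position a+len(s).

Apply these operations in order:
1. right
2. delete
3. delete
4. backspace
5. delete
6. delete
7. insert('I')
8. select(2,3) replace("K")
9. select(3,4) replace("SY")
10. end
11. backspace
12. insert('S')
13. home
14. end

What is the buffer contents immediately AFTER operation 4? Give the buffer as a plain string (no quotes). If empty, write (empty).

Answer: LAUQP

Derivation:
After op 1 (right): buf='BRFLAUQP' cursor=1
After op 2 (delete): buf='BFLAUQP' cursor=1
After op 3 (delete): buf='BLAUQP' cursor=1
After op 4 (backspace): buf='LAUQP' cursor=0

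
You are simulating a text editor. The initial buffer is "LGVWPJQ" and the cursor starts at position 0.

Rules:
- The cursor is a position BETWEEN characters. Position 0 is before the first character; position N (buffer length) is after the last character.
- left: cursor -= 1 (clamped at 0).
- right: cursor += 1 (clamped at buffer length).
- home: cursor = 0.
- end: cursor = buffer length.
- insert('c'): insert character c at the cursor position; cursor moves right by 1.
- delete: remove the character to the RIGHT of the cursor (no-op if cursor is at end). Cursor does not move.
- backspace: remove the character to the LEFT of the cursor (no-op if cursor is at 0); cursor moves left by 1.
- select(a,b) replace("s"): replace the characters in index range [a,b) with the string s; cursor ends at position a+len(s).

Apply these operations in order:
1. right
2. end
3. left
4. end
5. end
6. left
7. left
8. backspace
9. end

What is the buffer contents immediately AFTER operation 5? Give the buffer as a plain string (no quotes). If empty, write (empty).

Answer: LGVWPJQ

Derivation:
After op 1 (right): buf='LGVWPJQ' cursor=1
After op 2 (end): buf='LGVWPJQ' cursor=7
After op 3 (left): buf='LGVWPJQ' cursor=6
After op 4 (end): buf='LGVWPJQ' cursor=7
After op 5 (end): buf='LGVWPJQ' cursor=7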